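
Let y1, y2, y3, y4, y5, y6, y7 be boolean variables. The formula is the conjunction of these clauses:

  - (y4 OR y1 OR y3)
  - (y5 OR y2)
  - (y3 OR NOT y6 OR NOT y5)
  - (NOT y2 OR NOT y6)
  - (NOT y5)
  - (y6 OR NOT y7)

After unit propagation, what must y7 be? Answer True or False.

False

(NOT y5) stands alone — y5 = False.
In (y5 OR y2), y5 is now false; y2 must hold, so y2 = True.
From (NOT y6 OR NOT y2) and y2 = True: y6 = False.
(NOT y7 OR y6) with y6 = False leaves only NOT y7, so y7 = False.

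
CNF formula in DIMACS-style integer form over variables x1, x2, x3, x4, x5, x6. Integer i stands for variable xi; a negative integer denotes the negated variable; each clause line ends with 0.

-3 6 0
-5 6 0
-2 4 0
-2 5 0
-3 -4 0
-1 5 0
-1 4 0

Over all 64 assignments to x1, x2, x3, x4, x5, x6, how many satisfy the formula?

11

Case analysis on x4 and x5:
  x4=T, x5=T: remaining (x1,x2,x3,x6) ∈ {(F,F,F,T); (F,T,F,T); (T,F,F,T); (T,T,F,T)} — 4.
  x4=T, x5=F: remaining (x1,x2,x3,x6) ∈ {(F,F,F,F); (F,F,F,T)} — 2.
  x4=F, x5=T: remaining (x1,x2,x3,x6) ∈ {(F,F,F,T); (F,F,T,T)} — 2.
  x4=F, x5=F: remaining (x1,x2,x3,x6) ∈ {(F,F,F,F); (F,F,F,T); (F,F,T,T)} — 3.
Total: 4 + 2 + 2 + 3 = 11.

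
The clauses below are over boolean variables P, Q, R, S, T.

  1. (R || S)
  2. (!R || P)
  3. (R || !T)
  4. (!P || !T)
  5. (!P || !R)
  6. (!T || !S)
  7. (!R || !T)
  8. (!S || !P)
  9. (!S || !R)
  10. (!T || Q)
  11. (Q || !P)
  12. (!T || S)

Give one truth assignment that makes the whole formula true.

P = 0, Q = 0, R = 0, S = 1, T = 0

Check each clause:
  1. (S || R) — S is true.
  2. (P || !R) — !R is true.
  3. (!T || R) — !T is true.
  4. (!T || !P) — !T is true.
  5. (!P || !R) — !R is true.
  6. (!S || !T) — !T is true.
  7. (!T || !R) — !T is true.
  8. (!S || !P) — !P is true.
  9. (!S || !R) — !R is true.
  10. (!T || Q) — !T is true.
  11. (!P || Q) — !P is true.
  12. (S || !T) — !T is true.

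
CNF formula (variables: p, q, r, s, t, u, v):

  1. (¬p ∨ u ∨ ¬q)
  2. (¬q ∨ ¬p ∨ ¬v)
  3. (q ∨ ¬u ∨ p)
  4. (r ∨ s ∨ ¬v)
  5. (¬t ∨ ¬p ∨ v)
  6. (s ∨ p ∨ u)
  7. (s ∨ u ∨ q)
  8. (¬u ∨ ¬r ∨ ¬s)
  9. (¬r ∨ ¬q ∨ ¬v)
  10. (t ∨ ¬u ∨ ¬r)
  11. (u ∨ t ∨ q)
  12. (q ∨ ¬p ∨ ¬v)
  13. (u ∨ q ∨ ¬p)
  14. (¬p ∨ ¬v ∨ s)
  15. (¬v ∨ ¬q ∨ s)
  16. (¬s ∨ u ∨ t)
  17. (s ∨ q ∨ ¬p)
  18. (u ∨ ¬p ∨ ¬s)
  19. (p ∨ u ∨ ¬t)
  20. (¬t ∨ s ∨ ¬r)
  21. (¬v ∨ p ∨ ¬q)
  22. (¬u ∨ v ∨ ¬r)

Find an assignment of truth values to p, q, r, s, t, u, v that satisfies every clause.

Set p = False and propagate.
Branch on q: take q = True.
  then v is forced to False.
Set r = False and propagate.
The remaining clauses are satisfied by s = True, t = True, u = True.
Every clause has at least one true literal under this assignment.

p=False, q=True, r=False, s=True, t=True, u=True, v=False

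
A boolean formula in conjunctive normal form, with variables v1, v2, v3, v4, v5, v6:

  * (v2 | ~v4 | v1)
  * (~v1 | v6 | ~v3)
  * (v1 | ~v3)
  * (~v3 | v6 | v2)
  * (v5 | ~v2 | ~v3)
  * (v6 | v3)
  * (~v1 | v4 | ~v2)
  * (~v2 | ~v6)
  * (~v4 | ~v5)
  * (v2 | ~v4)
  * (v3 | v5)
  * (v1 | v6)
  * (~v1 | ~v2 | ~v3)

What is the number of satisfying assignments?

The models are:
  v1=0 v2=0 v3=0 v4=0 v5=1 v6=1
  v1=1 v2=0 v3=0 v4=0 v5=1 v6=1
  v1=1 v2=0 v3=1 v4=0 v5=0 v6=1
  v1=1 v2=0 v3=1 v4=0 v5=1 v6=1
That's 4 in total.

4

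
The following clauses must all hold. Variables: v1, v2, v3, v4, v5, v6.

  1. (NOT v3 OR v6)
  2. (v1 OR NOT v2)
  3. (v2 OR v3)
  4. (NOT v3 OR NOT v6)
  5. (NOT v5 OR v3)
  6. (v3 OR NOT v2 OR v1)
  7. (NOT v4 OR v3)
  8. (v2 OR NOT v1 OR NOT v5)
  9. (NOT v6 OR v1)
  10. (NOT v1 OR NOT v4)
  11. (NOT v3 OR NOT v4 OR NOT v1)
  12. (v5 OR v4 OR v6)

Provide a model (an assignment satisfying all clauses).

v1 = True, v2 = True, v3 = False, v4 = False, v5 = False, v6 = True

Branch on v1: take v1 = True.
  then v4 is forced to False.
Branch on v2: take v2 = True.
For the remaining variables, v3 = False, v5 = False, v6 = True works.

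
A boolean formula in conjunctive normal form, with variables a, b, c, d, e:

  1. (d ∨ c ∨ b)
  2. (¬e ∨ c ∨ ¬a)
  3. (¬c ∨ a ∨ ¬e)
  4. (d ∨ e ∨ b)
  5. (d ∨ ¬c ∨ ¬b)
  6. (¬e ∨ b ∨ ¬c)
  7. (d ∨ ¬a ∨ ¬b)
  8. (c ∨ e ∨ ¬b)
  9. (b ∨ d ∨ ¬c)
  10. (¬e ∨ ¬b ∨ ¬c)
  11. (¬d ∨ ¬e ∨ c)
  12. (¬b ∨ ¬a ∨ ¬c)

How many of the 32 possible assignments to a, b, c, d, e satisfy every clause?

Satisfying assignments:
  a=0 b=0 c=0 d=1 e=0
  a=0 b=0 c=1 d=1 e=0
  a=0 b=1 c=0 d=0 e=1
  a=0 b=1 c=1 d=1 e=0
  a=1 b=0 c=0 d=1 e=0
  a=1 b=0 c=1 d=1 e=0
Count: 6.

6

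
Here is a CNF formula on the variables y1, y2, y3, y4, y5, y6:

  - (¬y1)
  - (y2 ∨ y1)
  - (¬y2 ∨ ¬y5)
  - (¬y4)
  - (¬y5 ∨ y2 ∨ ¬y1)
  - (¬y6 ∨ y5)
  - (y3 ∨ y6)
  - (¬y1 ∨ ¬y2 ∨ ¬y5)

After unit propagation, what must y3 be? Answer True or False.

Unit clause (¬y1) sets y1 = False.
(y2 ∨ y1) with y1 = False leaves only y2, so y2 = True.
In (¬y2 ∨ ¬y5), ¬y2 is now false; ¬y5 must hold, so y5 = False.
Unit clause (¬y4) sets y4 = False.
From (y5 ∨ ¬y6) and y5 = False: y6 = False.
In (y3 ∨ y6), y6 is now false; y3 must hold, so y3 = True.

True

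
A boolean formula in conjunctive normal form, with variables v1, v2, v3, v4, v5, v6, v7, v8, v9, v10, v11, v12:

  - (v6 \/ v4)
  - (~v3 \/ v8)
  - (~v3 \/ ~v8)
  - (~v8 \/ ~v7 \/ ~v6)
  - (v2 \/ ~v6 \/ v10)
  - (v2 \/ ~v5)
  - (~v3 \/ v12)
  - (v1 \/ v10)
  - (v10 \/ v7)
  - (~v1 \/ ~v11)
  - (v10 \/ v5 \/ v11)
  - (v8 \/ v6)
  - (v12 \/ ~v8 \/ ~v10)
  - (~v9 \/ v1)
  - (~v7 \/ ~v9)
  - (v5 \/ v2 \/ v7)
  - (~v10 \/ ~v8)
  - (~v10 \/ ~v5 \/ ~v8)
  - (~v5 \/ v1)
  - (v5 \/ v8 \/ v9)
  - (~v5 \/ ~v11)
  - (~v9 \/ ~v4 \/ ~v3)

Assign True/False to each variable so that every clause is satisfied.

v1 = True  v2 = True  v3 = False  v4 = True  v5 = False  v6 = True  v7 = False  v8 = False  v9 = True  v10 = True  v11 = False  v12 = False

Check each clause:
  1. (v6 \/ v4) — v4 is true.
  2. (~v3 \/ v8) — ~v3 is true.
  3. (~v8 \/ ~v3) — ~v8 is true.
  4. (~v7 \/ ~v8 \/ ~v6) — ~v8 is true.
  5. (v10 \/ v2 \/ ~v6) — v2 is true.
  6. (~v5 \/ v2) — v2 is true.
  7. (~v3 \/ v12) — ~v3 is true.
  8. (v10 \/ v1) — v1 is true.
  9. (v7 \/ v10) — v10 is true.
  10. (~v11 \/ ~v1) — ~v11 is true.
  11. (v5 \/ v10 \/ v11) — v10 is true.
  12. (v8 \/ v6) — v6 is true.
  13. (v12 \/ ~v10 \/ ~v8) — ~v8 is true.
  14. (~v9 \/ v1) — v1 is true.
  15. (~v7 \/ ~v9) — ~v7 is true.
  16. (v2 \/ v5 \/ v7) — v2 is true.
  17. (~v10 \/ ~v8) — ~v8 is true.
  18. (~v5 \/ ~v8 \/ ~v10) — ~v8 is true.
  19. (~v5 \/ v1) — v1 is true.
  20. (v8 \/ v5 \/ v9) — v9 is true.
  21. (~v11 \/ ~v5) — ~v5 is true.
  22. (~v4 \/ ~v9 \/ ~v3) — ~v3 is true.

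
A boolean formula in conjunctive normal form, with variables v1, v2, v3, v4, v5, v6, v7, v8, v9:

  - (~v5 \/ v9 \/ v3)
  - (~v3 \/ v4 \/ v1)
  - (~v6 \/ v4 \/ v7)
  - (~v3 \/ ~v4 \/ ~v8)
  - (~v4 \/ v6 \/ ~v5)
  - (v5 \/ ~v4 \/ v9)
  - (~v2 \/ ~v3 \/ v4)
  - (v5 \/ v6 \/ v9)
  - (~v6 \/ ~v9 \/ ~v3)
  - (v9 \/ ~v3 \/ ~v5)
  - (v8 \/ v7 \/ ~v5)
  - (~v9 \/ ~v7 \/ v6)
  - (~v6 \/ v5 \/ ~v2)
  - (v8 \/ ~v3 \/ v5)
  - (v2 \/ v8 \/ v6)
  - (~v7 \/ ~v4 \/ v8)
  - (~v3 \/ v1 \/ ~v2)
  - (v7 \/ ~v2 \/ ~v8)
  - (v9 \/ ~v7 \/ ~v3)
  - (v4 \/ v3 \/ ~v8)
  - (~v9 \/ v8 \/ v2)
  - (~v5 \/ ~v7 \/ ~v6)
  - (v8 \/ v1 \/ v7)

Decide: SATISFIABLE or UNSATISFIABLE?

Pure literal: v1 appears only positively; assign v1 = True.
Branch on v2: take v2 = True.
Try v3 = False.
The remaining clauses are satisfied by v4 = True, v5 = False, v6 = False, v7 = False, v8 = False, v9 = True.
Every clause has at least one true literal under this assignment.
So v1=True, v2=True, v3=False, v4=True, v5=False, v6=False, v7=False, v8=False, v9=True is a satisfying assignment.

SATISFIABLE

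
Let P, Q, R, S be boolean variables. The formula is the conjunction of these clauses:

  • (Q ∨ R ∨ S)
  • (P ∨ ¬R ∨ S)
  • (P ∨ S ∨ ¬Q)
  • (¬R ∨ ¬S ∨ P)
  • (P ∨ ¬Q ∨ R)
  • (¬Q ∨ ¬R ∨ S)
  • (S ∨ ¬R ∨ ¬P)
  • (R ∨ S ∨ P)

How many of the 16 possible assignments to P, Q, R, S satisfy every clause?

6

Satisfying assignments:
  P=F Q=F R=F S=T
  P=T Q=F R=F S=T
  P=T Q=F R=T S=T
  P=T Q=T R=F S=F
  P=T Q=T R=F S=T
  P=T Q=T R=T S=T
That's 6 in total.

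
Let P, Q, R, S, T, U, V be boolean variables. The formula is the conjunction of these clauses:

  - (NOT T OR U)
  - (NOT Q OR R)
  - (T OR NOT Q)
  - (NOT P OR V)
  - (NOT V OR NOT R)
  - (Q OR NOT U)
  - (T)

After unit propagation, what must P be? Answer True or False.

(T) stands alone — T = True.
(U OR NOT T): since T = True, the clause reduces to (U). U = True.
(Q OR NOT U): since U = True, the clause reduces to (Q). Q = True.
(NOT Q OR R): since Q = True, the clause reduces to (R). R = True.
(NOT R OR NOT V): since R = True, the clause reduces to (NOT V). V = False.
(V OR NOT P): since V = False, the clause reduces to (NOT P). P = False.

False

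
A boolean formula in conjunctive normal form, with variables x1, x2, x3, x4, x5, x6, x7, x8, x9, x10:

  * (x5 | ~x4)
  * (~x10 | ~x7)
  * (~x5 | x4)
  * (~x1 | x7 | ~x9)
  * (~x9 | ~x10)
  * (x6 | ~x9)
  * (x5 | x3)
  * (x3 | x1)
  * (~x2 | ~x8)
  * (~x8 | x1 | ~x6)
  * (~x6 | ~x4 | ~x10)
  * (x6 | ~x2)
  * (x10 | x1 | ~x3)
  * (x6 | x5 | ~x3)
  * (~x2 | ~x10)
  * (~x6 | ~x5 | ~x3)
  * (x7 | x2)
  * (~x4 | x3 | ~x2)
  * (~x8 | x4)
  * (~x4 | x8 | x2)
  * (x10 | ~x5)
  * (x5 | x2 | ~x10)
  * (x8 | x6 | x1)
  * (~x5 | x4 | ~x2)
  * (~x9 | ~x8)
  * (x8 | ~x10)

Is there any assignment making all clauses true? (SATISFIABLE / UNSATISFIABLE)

Branch on x1: take x1 = True.
Try x2 = False.
  then x7 is forced to True.
  then x10 is forced to False.
  then x5 is forced to False.
  then x4 is forced to False.
  then x3 is forced to True.
  then x6 is forced to True.
  then x8 is forced to False.
x9 is now unconstrained; take x9 = True.
So x1=True  x2=False  x3=True  x4=False  x5=False  x6=True  x7=True  x8=False  x9=True  x10=False is a satisfying assignment.

SATISFIABLE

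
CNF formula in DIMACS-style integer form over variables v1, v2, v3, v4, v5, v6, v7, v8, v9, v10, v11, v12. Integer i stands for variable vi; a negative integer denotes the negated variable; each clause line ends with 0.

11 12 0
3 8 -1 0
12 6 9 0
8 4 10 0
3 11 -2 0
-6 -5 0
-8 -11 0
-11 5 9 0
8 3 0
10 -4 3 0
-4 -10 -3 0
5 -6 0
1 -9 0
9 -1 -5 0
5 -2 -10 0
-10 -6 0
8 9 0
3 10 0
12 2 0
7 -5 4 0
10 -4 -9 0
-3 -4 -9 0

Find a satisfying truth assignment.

v1 = T, v2 = F, v3 = T, v4 = F, v5 = F, v6 = F, v7 = T, v8 = F, v9 = T, v10 = T, v11 = F, v12 = T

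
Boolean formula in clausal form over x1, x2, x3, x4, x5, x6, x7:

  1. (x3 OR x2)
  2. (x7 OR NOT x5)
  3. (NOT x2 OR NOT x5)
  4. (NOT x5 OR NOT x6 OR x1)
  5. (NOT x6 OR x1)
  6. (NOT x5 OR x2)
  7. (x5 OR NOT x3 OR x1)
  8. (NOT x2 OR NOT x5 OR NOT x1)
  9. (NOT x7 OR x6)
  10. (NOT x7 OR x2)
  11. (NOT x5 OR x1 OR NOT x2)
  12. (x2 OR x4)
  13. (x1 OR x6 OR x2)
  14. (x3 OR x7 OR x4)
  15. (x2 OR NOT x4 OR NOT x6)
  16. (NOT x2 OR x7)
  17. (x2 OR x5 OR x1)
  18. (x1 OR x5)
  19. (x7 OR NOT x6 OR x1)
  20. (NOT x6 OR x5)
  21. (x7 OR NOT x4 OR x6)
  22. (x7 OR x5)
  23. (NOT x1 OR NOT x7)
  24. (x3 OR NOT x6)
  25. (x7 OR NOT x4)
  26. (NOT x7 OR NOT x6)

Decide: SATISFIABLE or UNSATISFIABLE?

UNSATISFIABLE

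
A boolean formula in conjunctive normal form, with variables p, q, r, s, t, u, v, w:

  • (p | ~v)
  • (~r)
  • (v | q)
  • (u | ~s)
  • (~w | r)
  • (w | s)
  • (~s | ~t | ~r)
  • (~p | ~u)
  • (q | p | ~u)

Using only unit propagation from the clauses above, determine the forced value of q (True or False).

(~r) is a unit clause: r = False.
From (r | ~w) and r = False: w = False.
(s | w): since w = False, the clause reduces to (s). s = True.
In (~s | u), ~s is now false; u must hold, so u = True.
(~p | ~u) with u = True leaves only ~p, so p = False.
(p | ~v): since p = False, the clause reduces to (~v). v = False.
(v | q): since v = False, the clause reduces to (q). q = True.

True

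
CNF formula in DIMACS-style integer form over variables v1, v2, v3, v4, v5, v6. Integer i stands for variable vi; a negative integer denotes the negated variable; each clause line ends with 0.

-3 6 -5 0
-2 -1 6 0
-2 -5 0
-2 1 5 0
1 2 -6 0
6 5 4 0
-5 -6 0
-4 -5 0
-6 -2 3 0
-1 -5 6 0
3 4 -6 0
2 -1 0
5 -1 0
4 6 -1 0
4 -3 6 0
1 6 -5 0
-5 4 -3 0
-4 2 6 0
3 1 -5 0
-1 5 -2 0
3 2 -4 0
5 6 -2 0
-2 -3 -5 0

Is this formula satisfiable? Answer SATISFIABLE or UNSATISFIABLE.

UNSATISFIABLE

v5 = True:
  propagation gives v2=False, v6=False, v3=False, v4=False; an empty clause results — contradiction.
v5 = False:
  propagation gives v1=False, v2=False, v6=False, v4=True; an empty clause results — contradiction.
Every branch closes, so no satisfying assignment exists.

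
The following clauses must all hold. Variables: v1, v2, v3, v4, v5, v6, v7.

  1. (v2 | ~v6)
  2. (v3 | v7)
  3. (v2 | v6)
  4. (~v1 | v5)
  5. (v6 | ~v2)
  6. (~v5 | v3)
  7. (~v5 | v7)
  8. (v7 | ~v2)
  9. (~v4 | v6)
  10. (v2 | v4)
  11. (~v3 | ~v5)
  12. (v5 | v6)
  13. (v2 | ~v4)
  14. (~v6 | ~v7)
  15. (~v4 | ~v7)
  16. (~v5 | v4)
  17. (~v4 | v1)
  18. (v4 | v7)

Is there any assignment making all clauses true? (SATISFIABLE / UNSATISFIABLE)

UNSATISFIABLE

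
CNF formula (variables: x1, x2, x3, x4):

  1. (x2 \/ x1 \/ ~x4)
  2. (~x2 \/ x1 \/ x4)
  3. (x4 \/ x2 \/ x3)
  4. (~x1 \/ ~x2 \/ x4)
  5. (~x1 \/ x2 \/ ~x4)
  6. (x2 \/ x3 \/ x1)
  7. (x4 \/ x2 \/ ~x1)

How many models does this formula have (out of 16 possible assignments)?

5

Satisfying assignments:
  x1=F x2=F x3=T x4=F
  x1=F x2=T x3=F x4=T
  x1=F x2=T x3=T x4=T
  x1=T x2=T x3=F x4=T
  x1=T x2=T x3=T x4=T
Count: 5.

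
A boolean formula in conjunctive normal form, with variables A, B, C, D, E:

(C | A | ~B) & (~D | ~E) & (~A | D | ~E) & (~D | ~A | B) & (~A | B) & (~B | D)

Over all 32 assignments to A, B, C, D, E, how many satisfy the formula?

Split on A, then B.
  A=1, B=1: remaining (C,D,E) ∈ {(0,1,0); (1,1,0)} — 2.
  A=1, B=0: a clause becomes empty — 0.
  A=0, B=1: remaining (C,D,E) ∈ {(1,1,0)} — 1.
  A=0, B=0: C free; 3 ways for (D,E) × 2^1 = 6.
Total: 2 + 0 + 1 + 6 = 9.

9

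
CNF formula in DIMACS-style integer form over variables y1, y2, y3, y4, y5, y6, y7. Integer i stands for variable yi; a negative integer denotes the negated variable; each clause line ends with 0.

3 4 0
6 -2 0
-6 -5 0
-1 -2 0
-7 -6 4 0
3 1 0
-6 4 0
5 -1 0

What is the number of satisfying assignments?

18

Split on y6, then y1.
  y6=T, y1=T: a clause becomes empty — 0.
  y6=T, y1=F: remaining (y2,y3,y4,y5,y7) ∈ {(F,T,T,F,F); (F,T,T,F,T); (T,T,T,F,F); (T,T,T,F,T)} — 4.
  y6=F, y1=T: y7 free; 3 ways for (y2,y3,y4,y5) × 2^1 = 6.
  y6=F, y1=F: forces y2=F; y3=T; y4, y5, y7 free → 2^3 = 8.
Total: 0 + 4 + 6 + 8 = 18.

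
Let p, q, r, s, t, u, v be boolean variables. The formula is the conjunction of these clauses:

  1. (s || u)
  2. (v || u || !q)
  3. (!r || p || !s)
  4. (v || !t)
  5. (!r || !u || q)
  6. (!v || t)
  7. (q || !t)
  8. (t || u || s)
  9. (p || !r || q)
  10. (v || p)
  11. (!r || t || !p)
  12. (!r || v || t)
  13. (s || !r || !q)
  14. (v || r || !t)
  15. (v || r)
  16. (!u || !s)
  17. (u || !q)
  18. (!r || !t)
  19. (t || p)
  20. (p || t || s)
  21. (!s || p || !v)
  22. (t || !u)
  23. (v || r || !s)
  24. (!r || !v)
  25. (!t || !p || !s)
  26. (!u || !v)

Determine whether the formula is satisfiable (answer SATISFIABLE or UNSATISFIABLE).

t = True:
  propagation gives v=True, q=True, u=True; an empty clause results — contradiction.
t = False:
  propagation gives v=False, p=True, r=False; an empty clause results — contradiction.
Every branch closes, so no satisfying assignment exists.

UNSATISFIABLE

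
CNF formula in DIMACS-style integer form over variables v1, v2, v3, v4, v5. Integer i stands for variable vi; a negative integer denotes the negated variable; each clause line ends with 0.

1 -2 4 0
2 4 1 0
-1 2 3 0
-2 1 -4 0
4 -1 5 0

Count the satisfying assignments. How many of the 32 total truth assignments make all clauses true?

Split on v1, then v2.
  v1=1, v2=1: v3 free; 3 ways for (v4,v5) × 2^1 = 6.
  v1=1, v2=0: remaining (v3,v4,v5) ∈ {(1,0,1); (1,1,0); (1,1,1)} — 3.
  v1=0, v2=1: a clause becomes empty — 0.
  v1=0, v2=0: remaining (v3,v4,v5) ∈ {(0,1,0); (0,1,1); (1,1,0); (1,1,1)} — 4.
Total: 6 + 3 + 0 + 4 = 13.

13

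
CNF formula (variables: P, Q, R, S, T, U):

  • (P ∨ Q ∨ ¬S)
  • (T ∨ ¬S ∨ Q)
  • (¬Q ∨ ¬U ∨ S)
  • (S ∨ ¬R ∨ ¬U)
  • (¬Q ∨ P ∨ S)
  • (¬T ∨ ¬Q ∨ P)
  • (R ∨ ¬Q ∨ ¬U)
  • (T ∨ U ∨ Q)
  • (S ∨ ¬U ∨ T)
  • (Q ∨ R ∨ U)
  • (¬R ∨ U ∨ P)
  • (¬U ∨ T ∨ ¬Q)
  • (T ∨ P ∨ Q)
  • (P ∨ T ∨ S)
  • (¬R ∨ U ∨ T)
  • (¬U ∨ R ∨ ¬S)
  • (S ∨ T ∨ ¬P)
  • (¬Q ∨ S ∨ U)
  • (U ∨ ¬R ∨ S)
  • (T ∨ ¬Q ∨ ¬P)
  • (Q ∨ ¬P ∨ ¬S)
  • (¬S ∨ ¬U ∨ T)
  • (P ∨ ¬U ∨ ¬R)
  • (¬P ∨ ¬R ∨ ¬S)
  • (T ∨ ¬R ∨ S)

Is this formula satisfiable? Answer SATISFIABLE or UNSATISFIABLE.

SATISFIABLE

Set P = True and propagate.
Set Q = True and propagate.
  then T is forced to True.
Set R = False and propagate.
  then U is forced to False.
  then S is forced to True.
So P=T  Q=T  R=F  S=T  T=T  U=F is a satisfying assignment.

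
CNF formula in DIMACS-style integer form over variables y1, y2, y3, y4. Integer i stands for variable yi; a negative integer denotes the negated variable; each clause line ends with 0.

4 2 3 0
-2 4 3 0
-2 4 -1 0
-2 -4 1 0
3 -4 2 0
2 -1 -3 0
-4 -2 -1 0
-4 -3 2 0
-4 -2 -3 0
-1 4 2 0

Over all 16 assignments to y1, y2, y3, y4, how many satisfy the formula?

2

Satisfying assignments:
  y1=0 y2=0 y3=1 y4=0
  y1=0 y2=1 y3=1 y4=0
That's 2 in total.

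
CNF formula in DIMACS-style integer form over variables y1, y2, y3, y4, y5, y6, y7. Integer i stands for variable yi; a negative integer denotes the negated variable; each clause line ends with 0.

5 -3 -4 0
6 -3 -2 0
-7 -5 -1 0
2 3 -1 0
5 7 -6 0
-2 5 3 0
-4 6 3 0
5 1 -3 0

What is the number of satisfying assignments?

41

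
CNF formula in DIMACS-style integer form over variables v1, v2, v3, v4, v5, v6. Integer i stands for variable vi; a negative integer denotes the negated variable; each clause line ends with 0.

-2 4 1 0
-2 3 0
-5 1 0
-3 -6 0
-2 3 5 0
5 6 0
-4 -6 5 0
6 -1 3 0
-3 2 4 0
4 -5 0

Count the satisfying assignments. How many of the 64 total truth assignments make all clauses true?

The models are:
  v1=F v2=F v3=F v4=F v5=F v6=T
  v1=T v2=F v3=F v4=F v5=F v6=T
  v1=T v2=F v3=F v4=T v5=T v6=T
  v1=T v2=F v3=T v4=T v5=T v6=F
  v1=T v2=T v3=T v4=T v5=T v6=F
Count: 5.

5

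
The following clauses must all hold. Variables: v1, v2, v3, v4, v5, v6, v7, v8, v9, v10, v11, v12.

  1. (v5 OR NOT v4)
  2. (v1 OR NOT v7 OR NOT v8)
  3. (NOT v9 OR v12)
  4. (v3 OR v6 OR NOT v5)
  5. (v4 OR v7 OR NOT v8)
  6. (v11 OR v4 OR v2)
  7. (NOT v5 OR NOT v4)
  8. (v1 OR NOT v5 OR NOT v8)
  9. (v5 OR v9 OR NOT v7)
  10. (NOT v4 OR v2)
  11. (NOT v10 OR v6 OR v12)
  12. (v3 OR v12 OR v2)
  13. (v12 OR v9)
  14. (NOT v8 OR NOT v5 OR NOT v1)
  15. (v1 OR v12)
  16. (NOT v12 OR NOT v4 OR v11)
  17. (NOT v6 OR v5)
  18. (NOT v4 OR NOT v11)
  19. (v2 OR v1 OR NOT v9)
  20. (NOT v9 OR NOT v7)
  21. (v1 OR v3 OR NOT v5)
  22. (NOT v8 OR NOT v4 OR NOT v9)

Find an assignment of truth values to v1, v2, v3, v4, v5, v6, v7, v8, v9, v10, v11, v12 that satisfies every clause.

Pure literal: v8 appears only negated; assign v8 = False.
v10 occurs only negated in the remaining clauses — set v10 = False.
Branch on v1: take v1 = True.
Branch on v2: take v2 = False.
  then v4 is forced to False.
  then v11 is forced to True.
Branch on v3: take v3 = False.
  then v12 is forced to True.
The remaining clauses are satisfied by v5 = True, v6 = True, v7 = False, v9 = False.

v1=True, v2=False, v3=False, v4=False, v5=True, v6=True, v7=False, v8=False, v9=False, v10=False, v11=True, v12=True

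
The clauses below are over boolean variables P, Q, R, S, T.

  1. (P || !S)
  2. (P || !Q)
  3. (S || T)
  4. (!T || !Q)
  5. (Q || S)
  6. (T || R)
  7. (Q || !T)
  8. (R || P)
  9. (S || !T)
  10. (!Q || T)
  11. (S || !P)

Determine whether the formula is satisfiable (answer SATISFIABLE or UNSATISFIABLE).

SATISFIABLE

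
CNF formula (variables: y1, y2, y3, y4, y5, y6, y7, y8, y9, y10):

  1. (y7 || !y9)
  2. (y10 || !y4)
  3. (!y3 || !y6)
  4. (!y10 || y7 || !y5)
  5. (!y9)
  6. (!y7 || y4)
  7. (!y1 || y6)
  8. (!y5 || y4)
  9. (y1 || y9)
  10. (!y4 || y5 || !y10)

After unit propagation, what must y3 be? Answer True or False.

(!y9) stands alone — y9 = False.
(y9 || y1) with y9 = False leaves only y1, so y1 = True.
(y6 || !y1): since y1 = True, the clause reduces to (y6). y6 = True.
In (!y3 || !y6), !y6 is now false; !y3 must hold, so y3 = False.

False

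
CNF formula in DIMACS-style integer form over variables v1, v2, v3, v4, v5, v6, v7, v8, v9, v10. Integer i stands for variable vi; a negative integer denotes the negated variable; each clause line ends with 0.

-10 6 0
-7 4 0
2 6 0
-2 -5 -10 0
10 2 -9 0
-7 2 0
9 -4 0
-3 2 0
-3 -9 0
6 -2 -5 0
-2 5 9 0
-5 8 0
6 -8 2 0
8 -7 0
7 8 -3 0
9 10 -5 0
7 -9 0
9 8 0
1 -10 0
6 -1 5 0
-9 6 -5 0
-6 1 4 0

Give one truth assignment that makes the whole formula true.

v1 = True, v2 = False, v3 = False, v4 = False, v5 = False, v6 = True, v7 = False, v8 = True, v9 = False, v10 = True

Check each clause:
  1. (v6 | ~v10) — v6 is true.
  2. (~v7 | v4) — ~v7 is true.
  3. (v2 | v6) — v6 is true.
  4. (~v10 | ~v5 | ~v2) — ~v5 is true.
  5. (v10 | v2 | ~v9) — v10 is true.
  6. (v2 | ~v7) — ~v7 is true.
  7. (~v4 | v9) — ~v4 is true.
  8. (v2 | ~v3) — ~v3 is true.
  9. (~v3 | ~v9) — ~v3 is true.
  10. (v6 | ~v2 | ~v5) — ~v5 is true.
  11. (~v2 | v9 | v5) — ~v2 is true.
  12. (~v5 | v8) — v8 is true.
  13. (v6 | ~v8 | v2) — v6 is true.
  14. (~v7 | v8) — v8 is true.
  15. (v7 | v8 | ~v3) — v8 is true.
  16. (v9 | v10 | ~v5) — v10 is true.
  17. (~v9 | v7) — ~v9 is true.
  18. (v9 | v8) — v8 is true.
  19. (~v10 | v1) — v1 is true.
  20. (v6 | v5 | ~v1) — v6 is true.
  21. (v6 | ~v9 | ~v5) — ~v5 is true.
  22. (~v6 | v4 | v1) — v1 is true.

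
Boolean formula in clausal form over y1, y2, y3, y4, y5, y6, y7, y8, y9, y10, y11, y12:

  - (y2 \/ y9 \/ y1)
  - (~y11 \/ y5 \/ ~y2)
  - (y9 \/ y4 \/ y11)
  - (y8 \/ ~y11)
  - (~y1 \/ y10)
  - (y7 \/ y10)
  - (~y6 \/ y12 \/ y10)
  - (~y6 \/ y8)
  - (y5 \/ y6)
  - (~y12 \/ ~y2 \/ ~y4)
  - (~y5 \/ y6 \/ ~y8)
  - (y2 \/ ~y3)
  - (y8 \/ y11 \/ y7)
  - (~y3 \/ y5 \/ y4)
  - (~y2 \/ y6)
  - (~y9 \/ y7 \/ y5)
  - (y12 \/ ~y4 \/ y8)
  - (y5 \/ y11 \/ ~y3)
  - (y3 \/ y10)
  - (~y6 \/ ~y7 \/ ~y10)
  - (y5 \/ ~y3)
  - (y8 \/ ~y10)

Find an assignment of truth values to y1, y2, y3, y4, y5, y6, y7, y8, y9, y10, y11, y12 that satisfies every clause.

Set y1 = False and propagate.
Try y2 = False.
  then y9 is forced to True.
  then y3 is forced to False.
  then y10 is forced to True.
  then y8 is forced to True.
Set y5 = True and propagate.
  then y6 is forced to True.
  then y7 is forced to False.
y4, y11, y12 are now unconstrained; take y4 = True, y11 = False, y12 = False.

y1=False, y2=False, y3=False, y4=True, y5=True, y6=True, y7=False, y8=True, y9=True, y10=True, y11=False, y12=False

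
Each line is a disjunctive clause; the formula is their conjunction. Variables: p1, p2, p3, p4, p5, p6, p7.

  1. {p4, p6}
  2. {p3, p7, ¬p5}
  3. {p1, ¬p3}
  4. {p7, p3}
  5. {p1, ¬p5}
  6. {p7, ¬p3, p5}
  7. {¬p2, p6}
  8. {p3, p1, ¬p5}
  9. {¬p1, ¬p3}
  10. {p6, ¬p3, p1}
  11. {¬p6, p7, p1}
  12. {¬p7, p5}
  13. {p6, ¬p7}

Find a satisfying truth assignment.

p4 occurs only positively in the remaining clauses — set p4 = True.
Try p1 = True.
  then p3 is forced to False.
  then p7 is forced to True.
  then p5 is forced to True.
  then p6 is forced to True.
p2 is now unconstrained; take p2 = True.
Check each clause:
  1. {p6, p4} — p4 is true.
  2. {p7, p3, ¬p5} — p7 is true.
  3. {¬p3, p1} — p1 is true.
  4. {p7, p3} — p7 is true.
  5. {¬p5, p1} — p1 is true.
  6. {¬p3, p5, p7} — p5 is true.
  7. {¬p2, p6} — p6 is true.
  8. {p3, ¬p5, p1} — p1 is true.
  9. {¬p1, ¬p3} — ¬p3 is true.
  10. {¬p3, p6, p1} — p1 is true.
  11. {p7, p1, ¬p6} — p1 is true.
  12. {¬p7, p5} — p5 is true.
  13. {¬p7, p6} — p6 is true.

p1=True  p2=True  p3=False  p4=True  p5=True  p6=True  p7=True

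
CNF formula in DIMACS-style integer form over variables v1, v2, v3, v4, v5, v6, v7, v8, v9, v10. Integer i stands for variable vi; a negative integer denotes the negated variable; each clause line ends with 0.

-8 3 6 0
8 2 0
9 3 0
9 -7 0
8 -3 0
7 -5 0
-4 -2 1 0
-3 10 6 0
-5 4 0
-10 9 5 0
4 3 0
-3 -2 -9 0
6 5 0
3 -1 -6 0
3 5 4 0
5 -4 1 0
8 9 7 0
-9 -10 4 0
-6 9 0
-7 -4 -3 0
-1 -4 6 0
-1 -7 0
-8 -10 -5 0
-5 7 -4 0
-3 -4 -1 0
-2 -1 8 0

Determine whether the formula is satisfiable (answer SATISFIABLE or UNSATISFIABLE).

Branch on v1: take v1 = True.
  then v7 is forced to False.
  then v5 is forced to False.
  then v6 is forced to True.
  then v3 is forced to True.
  then v8 is forced to True.
  then v9 is forced to True.
  then v2 is forced to False.
  then v4 is forced to False.
  then v10 is forced to False.
Every clause has at least one true literal under this assignment.
So v1 = T, v2 = F, v3 = T, v4 = F, v5 = F, v6 = T, v7 = F, v8 = T, v9 = T, v10 = F is a satisfying assignment.

SATISFIABLE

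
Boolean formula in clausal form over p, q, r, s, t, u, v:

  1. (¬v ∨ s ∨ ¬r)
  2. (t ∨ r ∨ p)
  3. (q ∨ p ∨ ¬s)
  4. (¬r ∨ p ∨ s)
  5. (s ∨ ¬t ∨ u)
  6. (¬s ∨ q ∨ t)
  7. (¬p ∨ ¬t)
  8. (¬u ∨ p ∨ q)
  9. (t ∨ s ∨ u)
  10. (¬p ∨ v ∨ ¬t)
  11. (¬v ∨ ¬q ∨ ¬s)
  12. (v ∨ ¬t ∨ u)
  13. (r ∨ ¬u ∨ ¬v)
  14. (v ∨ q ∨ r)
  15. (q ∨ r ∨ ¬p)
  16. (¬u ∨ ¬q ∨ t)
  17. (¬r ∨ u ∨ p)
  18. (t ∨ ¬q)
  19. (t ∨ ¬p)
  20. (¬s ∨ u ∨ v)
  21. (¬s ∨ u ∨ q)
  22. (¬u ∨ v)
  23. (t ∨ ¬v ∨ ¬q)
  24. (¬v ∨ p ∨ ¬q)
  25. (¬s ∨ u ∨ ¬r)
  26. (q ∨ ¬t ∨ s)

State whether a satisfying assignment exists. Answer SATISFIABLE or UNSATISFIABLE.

q = True:
  propagation gives t=True, p=False, v=False, u=True; an empty clause results — contradiction.
q = False:
  s = True:
    propagation gives p=True, t=True; an empty clause results — contradiction.
  s = False:
    propagation gives t=False, u=True, p=True; an empty clause results — contradiction.
Every branch closes, so no satisfying assignment exists.

UNSATISFIABLE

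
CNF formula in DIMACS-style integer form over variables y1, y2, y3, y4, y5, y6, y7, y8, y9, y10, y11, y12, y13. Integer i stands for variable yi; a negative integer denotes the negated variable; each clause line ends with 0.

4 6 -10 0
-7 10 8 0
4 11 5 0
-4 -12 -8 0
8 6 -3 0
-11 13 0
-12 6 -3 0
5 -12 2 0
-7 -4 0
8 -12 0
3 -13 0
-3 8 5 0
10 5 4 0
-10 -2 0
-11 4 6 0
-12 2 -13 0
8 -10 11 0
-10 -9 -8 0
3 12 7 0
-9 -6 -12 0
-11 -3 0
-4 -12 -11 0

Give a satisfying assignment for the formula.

Pure literal: y5 appears only positively; assign y5 = True.
Pure literal: y9 appears only negated; assign y9 = False.
Try y2 = True.
  then y10 is forced to False.
Branch on y3: take y3 = True.
  then y11 is forced to False.
Set y4 = False and propagate.
For the remaining variables, y1 = False, y6 = True, y7 = False, y8 = False, y12 = False, y13 = True works.
Check each clause:
  1. {y6, ¬y10, y4} — y6 is true.
  2. {y8, y10, ¬y7} — ¬y7 is true.
  3. {y5, y11, y4} — y5 is true.
  4. {¬y12, ¬y8, ¬y4} — ¬y8 is true.
  5. {y8, y6, ¬y3} — y6 is true.
  6. {¬y11, y13} — ¬y11 is true.
  7. {¬y12, ¬y3, y6} — ¬y12 is true.
  8. {¬y12, y5, y2} — y2 is true.
  9. {¬y7, ¬y4} — ¬y7 is true.
  10. {¬y12, y8} — ¬y12 is true.
  11. {¬y13, y3} — y3 is true.
  12. {y8, y5, ¬y3} — y5 is true.
  13. {y4, y5, y10} — y5 is true.
  14. {¬y2, ¬y10} — ¬y10 is true.
  15. {y6, y4, ¬y11} — ¬y11 is true.
  16. {¬y13, ¬y12, y2} — y2 is true.
  17. {y11, ¬y10, y8} — ¬y10 is true.
  18. {¬y9, ¬y10, ¬y8} — ¬y8 is true.
  19. {y3, y7, y12} — y3 is true.
  20. {¬y9, ¬y12, ¬y6} — ¬y12 is true.
  21. {¬y3, ¬y11} — ¬y11 is true.
  22. {¬y11, ¬y12, ¬y4} — ¬y4 is true.

y1=F, y2=T, y3=T, y4=F, y5=T, y6=T, y7=F, y8=F, y9=F, y10=F, y11=F, y12=F, y13=T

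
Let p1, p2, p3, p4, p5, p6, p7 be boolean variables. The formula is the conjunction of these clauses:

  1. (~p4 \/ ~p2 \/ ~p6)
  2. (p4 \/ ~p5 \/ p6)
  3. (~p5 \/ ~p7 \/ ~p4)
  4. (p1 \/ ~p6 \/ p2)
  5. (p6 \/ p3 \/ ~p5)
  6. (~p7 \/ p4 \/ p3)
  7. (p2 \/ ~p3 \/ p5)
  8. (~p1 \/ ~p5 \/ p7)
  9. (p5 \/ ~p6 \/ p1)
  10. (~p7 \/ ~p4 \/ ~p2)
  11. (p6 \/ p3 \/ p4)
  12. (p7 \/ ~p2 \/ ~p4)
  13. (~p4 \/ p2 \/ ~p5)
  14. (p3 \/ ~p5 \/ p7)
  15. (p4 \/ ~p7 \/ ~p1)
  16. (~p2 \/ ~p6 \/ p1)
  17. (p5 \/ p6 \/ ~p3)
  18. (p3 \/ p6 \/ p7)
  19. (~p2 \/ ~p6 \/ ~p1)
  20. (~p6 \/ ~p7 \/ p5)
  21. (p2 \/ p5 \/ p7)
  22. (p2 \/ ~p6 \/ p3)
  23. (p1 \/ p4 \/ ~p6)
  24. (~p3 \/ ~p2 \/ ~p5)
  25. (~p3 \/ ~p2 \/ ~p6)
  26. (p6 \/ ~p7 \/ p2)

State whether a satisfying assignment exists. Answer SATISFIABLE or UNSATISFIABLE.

p6 = True:
  p2 = True:
    propagation gives p4=False, p1=True; an empty clause results — contradiction.
  p2 = False:
    propagation gives p1=True, p3=True, p5=True, p7=True; an empty clause results — contradiction.
p6 = False:
  p5 = True:
    propagation gives p4=True, p7=False, p3=True, p1=False; an empty clause results — contradiction.
  p5 = False:
    propagation gives p3=False, p4=True, p7=True, p2=False; an empty clause results — contradiction.
Every branch closes, so no satisfying assignment exists.

UNSATISFIABLE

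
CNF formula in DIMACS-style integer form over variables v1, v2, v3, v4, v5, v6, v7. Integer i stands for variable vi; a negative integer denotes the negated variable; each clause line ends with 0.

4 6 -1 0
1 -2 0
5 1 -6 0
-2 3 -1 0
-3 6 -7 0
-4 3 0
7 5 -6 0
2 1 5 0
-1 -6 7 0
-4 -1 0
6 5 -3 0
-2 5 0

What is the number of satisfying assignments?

15

Case analysis on v1 and v6:
  v1=T, v6=T: 5 of the 32 assignments to (v2,v3,v4,v5,v7) work.
  v1=T, v6=F: a clause becomes empty — 0.
  v1=F, v6=T: v7 free; 3 ways for (v2,v3,v4,v5) × 2^1 = 6.
  v1=F, v6=F: remaining (v2,v3,v4,v5,v7) ∈ {(F,F,F,T,F); (F,F,F,T,T); (F,T,F,T,F); (F,T,T,T,F)} — 4.
Total: 5 + 0 + 6 + 4 = 15.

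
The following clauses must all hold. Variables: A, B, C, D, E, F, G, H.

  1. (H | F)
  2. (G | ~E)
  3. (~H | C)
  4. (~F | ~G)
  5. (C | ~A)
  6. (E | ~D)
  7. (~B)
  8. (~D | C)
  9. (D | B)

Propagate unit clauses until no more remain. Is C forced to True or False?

Unit clause (~B) sets B = False.
(D | B): since B = False, the clause reduces to (D). D = True.
From (~D | E) and D = True: E = True.
In (~E | G), ~E is now false; G must hold, so G = True.
(~F | ~G): since G = True, the clause reduces to (~F). F = False.
(F | H) with F = False leaves only H, so H = True.
(C | ~H) with H = True leaves only C, so C = True.

True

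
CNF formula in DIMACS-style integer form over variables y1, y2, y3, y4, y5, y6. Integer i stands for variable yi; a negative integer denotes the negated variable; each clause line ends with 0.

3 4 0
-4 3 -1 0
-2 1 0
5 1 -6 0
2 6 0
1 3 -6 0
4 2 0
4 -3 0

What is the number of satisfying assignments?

7

The models are:
  y1=F y2=F y3=T y4=T y5=T y6=T
  y1=T y2=F y3=T y4=T y5=F y6=T
  y1=T y2=F y3=T y4=T y5=T y6=T
  y1=T y2=T y3=T y4=T y5=F y6=F
  y1=T y2=T y3=T y4=T y5=F y6=T
  y1=T y2=T y3=T y4=T y5=T y6=F
  y1=T y2=T y3=T y4=T y5=T y6=T
Count: 7.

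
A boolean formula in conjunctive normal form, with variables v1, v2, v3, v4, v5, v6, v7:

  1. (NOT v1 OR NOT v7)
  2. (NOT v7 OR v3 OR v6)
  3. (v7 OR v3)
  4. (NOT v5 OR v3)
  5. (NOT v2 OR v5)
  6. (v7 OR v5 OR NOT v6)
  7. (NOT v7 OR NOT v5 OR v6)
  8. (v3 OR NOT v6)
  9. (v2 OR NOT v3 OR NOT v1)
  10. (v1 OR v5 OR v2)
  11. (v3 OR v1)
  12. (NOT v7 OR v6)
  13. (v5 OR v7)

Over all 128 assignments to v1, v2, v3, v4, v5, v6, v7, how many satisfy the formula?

Split on v7, then v3.
  v7=1, v3=1: remaining (v1,v2,v4,v5,v6) ∈ {(0,0,0,1,1); (0,0,1,1,1); (0,1,0,1,1); (0,1,1,1,1)} — 4.
  v7=1, v3=0: a clause becomes empty — 0.
  v7=0, v3=1: v4, v6 free; 3 ways for (v1,v2,v5) × 2^2 = 12.
  v7=0, v3=0: a clause becomes empty — 0.
Total: 4 + 0 + 12 + 0 = 16.

16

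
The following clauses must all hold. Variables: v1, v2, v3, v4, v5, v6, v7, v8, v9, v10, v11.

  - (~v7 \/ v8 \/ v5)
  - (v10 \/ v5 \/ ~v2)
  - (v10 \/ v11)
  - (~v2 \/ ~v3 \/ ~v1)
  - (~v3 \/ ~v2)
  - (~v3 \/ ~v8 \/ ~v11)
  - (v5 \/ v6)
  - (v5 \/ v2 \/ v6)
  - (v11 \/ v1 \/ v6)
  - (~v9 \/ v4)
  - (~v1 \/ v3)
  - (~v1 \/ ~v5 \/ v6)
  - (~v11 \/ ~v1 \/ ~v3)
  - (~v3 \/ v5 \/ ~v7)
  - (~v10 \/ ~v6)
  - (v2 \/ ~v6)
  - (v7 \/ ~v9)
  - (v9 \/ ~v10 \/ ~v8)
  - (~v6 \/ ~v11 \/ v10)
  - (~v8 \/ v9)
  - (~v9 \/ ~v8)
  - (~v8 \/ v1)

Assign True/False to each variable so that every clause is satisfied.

v1=F, v2=T, v3=F, v4=T, v5=T, v6=F, v7=F, v8=F, v9=F, v10=T, v11=T

v4 occurs only positively in the remaining clauses — set v4 = True.
Branch on v1: take v1 = False.
  then v8 is forced to False.
Branch on v2: take v2 = True.
  then v3 is forced to False.
The remaining clauses are satisfied by v5 = True, v6 = False, v7 = False, v9 = False, v10 = True, v11 = True.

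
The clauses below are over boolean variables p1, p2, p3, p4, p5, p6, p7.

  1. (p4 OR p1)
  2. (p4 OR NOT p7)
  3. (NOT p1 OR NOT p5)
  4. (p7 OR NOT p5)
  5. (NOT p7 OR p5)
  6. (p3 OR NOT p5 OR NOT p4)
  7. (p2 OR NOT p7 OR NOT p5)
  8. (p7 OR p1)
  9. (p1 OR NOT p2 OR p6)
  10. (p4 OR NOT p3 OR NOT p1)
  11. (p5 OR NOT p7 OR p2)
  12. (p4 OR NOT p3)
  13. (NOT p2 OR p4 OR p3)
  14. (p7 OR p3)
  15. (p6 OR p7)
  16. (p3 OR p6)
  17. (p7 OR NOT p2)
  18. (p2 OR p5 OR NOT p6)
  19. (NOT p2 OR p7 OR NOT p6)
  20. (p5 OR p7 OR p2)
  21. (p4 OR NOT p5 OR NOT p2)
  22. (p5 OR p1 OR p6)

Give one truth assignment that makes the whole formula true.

p1=F, p2=T, p3=T, p4=T, p5=T, p6=T, p7=T

Check each clause:
  1. (p4 OR p1) — p4 is true.
  2. (NOT p7 OR p4) — p4 is true.
  3. (NOT p5 OR NOT p1) — NOT p1 is true.
  4. (p7 OR NOT p5) — p7 is true.
  5. (NOT p7 OR p5) — p5 is true.
  6. (p3 OR NOT p4 OR NOT p5) — p3 is true.
  7. (p2 OR NOT p5 OR NOT p7) — p2 is true.
  8. (p1 OR p7) — p7 is true.
  9. (NOT p2 OR p1 OR p6) — p6 is true.
  10. (NOT p3 OR NOT p1 OR p4) — p4 is true.
  11. (NOT p7 OR p5 OR p2) — p2 is true.
  12. (p4 OR NOT p3) — p4 is true.
  13. (p3 OR NOT p2 OR p4) — p3 is true.
  14. (p7 OR p3) — p3 is true.
  15. (p6 OR p7) — p6 is true.
  16. (p6 OR p3) — p3 is true.
  17. (NOT p2 OR p7) — p7 is true.
  18. (p5 OR NOT p6 OR p2) — p2 is true.
  19. (NOT p6 OR p7 OR NOT p2) — p7 is true.
  20. (p7 OR p2 OR p5) — p2 is true.
  21. (NOT p2 OR p4 OR NOT p5) — p4 is true.
  22. (p1 OR p6 OR p5) — p5 is true.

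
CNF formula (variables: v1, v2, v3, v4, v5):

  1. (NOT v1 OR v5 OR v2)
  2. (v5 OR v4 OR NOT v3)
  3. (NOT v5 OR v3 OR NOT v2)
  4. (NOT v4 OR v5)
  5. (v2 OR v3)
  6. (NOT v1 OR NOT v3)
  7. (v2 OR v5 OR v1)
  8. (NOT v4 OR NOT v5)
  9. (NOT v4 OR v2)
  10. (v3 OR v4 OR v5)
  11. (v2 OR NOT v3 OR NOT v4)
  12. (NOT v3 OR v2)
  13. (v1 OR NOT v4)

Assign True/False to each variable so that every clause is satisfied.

v1=F  v2=T  v3=T  v4=F  v5=T

Branch on v1: take v1 = False.
  then v4 is forced to False.
Set v2 = True and propagate.
The remaining clauses are satisfied by v3 = True, v5 = True.
Check each clause:
  1. (v2 OR NOT v1 OR v5) — v2 is true.
  2. (v4 OR v5 OR NOT v3) — v5 is true.
  3. (v3 OR NOT v5 OR NOT v2) — v3 is true.
  4. (v5 OR NOT v4) — NOT v4 is true.
  5. (v2 OR v3) — v2 is true.
  6. (NOT v1 OR NOT v3) — NOT v1 is true.
  7. (v1 OR v5 OR v2) — v2 is true.
  8. (NOT v5 OR NOT v4) — NOT v4 is true.
  9. (NOT v4 OR v2) — v2 is true.
  10. (v4 OR v5 OR v3) — v3 is true.
  11. (NOT v4 OR v2 OR NOT v3) — v2 is true.
  12. (v2 OR NOT v3) — v2 is true.
  13. (v1 OR NOT v4) — NOT v4 is true.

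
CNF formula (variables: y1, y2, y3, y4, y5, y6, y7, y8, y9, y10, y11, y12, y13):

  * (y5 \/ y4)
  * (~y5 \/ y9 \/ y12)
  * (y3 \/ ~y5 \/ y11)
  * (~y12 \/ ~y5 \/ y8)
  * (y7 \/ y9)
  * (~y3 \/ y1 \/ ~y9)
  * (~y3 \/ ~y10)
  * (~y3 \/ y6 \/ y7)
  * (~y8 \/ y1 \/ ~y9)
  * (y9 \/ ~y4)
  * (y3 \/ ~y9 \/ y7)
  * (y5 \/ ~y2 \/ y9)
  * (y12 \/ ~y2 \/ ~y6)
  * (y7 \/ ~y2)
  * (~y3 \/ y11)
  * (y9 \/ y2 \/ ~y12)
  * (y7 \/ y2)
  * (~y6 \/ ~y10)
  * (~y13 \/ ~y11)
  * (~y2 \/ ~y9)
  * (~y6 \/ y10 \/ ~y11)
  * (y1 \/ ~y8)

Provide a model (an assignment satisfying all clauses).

y1=False, y2=False, y3=False, y4=True, y5=False, y6=False, y7=True, y8=False, y9=True, y10=True, y11=False, y12=False, y13=False

Check each clause:
  1. (y5 \/ y4) — y4 is true.
  2. (~y5 \/ y12 \/ y9) — y9 is true.
  3. (y11 \/ y3 \/ ~y5) — ~y5 is true.
  4. (~y5 \/ ~y12 \/ y8) — ~y5 is true.
  5. (y9 \/ y7) — y9 is true.
  6. (y1 \/ ~y3 \/ ~y9) — ~y3 is true.
  7. (~y10 \/ ~y3) — ~y3 is true.
  8. (y7 \/ y6 \/ ~y3) — ~y3 is true.
  9. (~y8 \/ y1 \/ ~y9) — ~y8 is true.
  10. (y9 \/ ~y4) — y9 is true.
  11. (y3 \/ ~y9 \/ y7) — y7 is true.
  12. (~y2 \/ y9 \/ y5) — y9 is true.
  13. (y12 \/ ~y6 \/ ~y2) — ~y6 is true.
  14. (y7 \/ ~y2) — ~y2 is true.
  15. (~y3 \/ y11) — ~y3 is true.
  16. (y2 \/ ~y12 \/ y9) — y9 is true.
  17. (y7 \/ y2) — y7 is true.
  18. (~y6 \/ ~y10) — ~y6 is true.
  19. (~y11 \/ ~y13) — ~y13 is true.
  20. (~y2 \/ ~y9) — ~y2 is true.
  21. (~y11 \/ y10 \/ ~y6) — y10 is true.
  22. (~y8 \/ y1) — ~y8 is true.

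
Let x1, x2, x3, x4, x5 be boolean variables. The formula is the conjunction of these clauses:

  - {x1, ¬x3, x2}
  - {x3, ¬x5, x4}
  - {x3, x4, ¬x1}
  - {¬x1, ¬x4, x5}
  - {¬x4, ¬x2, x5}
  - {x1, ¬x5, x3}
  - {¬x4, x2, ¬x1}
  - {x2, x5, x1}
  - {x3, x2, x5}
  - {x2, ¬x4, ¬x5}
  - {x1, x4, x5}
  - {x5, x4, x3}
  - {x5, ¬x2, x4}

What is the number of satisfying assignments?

Satisfying assignments:
  x1=0 x2=1 x3=1 x4=0 x5=1
  x1=0 x2=1 x3=1 x4=1 x5=1
  x1=1 x2=0 x3=1 x4=0 x5=0
  x1=1 x2=0 x3=1 x4=0 x5=1
  x1=1 x2=1 x3=0 x4=1 x5=1
  x1=1 x2=1 x3=1 x4=0 x5=1
  x1=1 x2=1 x3=1 x4=1 x5=1
Count: 7.

7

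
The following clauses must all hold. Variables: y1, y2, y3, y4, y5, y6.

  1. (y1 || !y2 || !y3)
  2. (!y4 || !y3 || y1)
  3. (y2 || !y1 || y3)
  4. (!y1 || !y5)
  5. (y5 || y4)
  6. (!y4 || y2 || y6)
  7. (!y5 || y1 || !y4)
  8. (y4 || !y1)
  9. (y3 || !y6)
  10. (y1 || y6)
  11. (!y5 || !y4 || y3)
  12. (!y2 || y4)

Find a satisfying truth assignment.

y1 = T, y2 = F, y3 = T, y4 = T, y5 = F, y6 = T

Check each clause:
  1. (!y2 || !y3 || y1) — y1 is true.
  2. (!y4 || y1 || !y3) — y1 is true.
  3. (!y1 || y2 || y3) — y3 is true.
  4. (!y1 || !y5) — !y5 is true.
  5. (y4 || y5) — y4 is true.
  6. (y2 || !y4 || y6) — y6 is true.
  7. (y1 || !y5 || !y4) — y1 is true.
  8. (y4 || !y1) — y4 is true.
  9. (!y6 || y3) — y3 is true.
  10. (y6 || y1) — y1 is true.
  11. (!y5 || y3 || !y4) — y3 is true.
  12. (y4 || !y2) — y4 is true.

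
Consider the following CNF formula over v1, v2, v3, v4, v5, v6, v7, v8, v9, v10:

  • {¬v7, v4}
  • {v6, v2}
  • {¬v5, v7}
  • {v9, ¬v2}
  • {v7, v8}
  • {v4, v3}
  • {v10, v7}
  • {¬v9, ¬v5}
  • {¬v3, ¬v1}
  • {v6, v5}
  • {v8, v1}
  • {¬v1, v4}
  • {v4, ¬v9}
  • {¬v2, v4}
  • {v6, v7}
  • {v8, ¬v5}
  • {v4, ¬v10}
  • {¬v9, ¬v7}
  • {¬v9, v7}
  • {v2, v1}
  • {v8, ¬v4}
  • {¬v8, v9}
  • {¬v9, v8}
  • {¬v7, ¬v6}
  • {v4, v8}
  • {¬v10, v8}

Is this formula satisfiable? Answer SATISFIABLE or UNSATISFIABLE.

UNSATISFIABLE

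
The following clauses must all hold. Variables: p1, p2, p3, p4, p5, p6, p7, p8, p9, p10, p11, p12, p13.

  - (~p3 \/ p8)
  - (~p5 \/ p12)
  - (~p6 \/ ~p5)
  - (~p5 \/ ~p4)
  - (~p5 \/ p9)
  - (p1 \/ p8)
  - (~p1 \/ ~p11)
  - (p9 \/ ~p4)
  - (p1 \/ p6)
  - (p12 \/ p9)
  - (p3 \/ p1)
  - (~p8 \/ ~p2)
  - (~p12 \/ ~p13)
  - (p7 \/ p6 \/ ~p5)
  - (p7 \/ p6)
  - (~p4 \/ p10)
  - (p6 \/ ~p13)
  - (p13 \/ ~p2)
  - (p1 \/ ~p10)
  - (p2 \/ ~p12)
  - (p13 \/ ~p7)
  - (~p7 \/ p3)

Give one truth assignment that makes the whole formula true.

p1=1  p2=0  p3=1  p4=0  p5=0  p6=1  p7=0  p8=1  p9=1  p10=1  p11=0  p12=0  p13=0

Check each clause:
  1. (~p3 \/ p8) — p8 is true.
  2. (~p5 \/ p12) — ~p5 is true.
  3. (~p5 \/ ~p6) — ~p5 is true.
  4. (~p4 \/ ~p5) — ~p5 is true.
  5. (~p5 \/ p9) — p9 is true.
  6. (p8 \/ p1) — p8 is true.
  7. (~p11 \/ ~p1) — ~p11 is true.
  8. (~p4 \/ p9) — p9 is true.
  9. (p6 \/ p1) — p1 is true.
  10. (p9 \/ p12) — p9 is true.
  11. (p1 \/ p3) — p1 is true.
  12. (~p2 \/ ~p8) — ~p2 is true.
  13. (~p12 \/ ~p13) — ~p13 is true.
  14. (p6 \/ ~p5 \/ p7) — ~p5 is true.
  15. (p7 \/ p6) — p6 is true.
  16. (~p4 \/ p10) — p10 is true.
  17. (p6 \/ ~p13) — ~p13 is true.
  18. (~p2 \/ p13) — ~p2 is true.
  19. (p1 \/ ~p10) — p1 is true.
  20. (~p12 \/ p2) — ~p12 is true.
  21. (~p7 \/ p13) — ~p7 is true.
  22. (~p7 \/ p3) — ~p7 is true.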